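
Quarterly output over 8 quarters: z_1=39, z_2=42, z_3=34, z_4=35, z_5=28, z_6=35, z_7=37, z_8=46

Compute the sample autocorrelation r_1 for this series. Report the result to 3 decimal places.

0.178

Mean z̄ = (39 + 42 + 34 + 35 + 28 + 35 + 37 + 46)/8 = 37.0000
Deviations from mean: 2.0000, 5.0000, -3.0000, -2.0000, -9.0000, -2.0000, 0.0000, 9.0000
Numerator Σ_{t=1}^{7}(z_t−z̄)(z_{t+1}−z̄) = 37.0000
Denominator Σ(z_t−z̄)² = 208.0000
r_1 = 37.0000 / 208.0000 = 0.178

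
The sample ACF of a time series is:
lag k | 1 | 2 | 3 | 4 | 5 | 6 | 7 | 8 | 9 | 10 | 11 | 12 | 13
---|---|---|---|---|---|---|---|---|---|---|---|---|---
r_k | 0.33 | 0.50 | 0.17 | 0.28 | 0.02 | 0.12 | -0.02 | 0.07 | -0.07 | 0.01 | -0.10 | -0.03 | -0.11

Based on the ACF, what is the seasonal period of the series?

The largest autocorrelation is r_2 = 0.50; the remaining lags stay at or below 0.33.
The dominant spike at lag 2 indicates a seasonal period of 2.

2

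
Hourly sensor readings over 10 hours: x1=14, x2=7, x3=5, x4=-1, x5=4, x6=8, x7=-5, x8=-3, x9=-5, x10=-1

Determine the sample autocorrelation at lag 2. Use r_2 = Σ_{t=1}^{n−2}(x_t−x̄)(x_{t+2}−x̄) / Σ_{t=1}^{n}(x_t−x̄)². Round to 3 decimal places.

0.084

Mean x̄ = (14 + 7 + 5 − 1 + 4 + 8 − 5 − 3 − 5 − 1)/10 = 2.3000
Numerator Σ_{t=1}^{8}(x_t−x̄)(x_{t+2}−x̄) = 30.0200
Denominator Σ(x_t−x̄)² = 358.1000
r_2 = 30.0200 / 358.1000 = 0.084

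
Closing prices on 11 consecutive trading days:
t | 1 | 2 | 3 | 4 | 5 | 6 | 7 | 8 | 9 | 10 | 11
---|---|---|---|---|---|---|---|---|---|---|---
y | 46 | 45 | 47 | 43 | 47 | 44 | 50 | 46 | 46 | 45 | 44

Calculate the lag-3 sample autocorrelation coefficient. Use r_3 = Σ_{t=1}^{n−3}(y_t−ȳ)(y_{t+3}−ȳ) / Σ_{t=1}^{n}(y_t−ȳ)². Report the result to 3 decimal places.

Mean ȳ = (46 + 45 + 47 + 43 + 47 + 44 + 50 + 46 + 46 + 45 + 44)/11 = 45.7273
Numerator Σ_{t=1}^{8}(y_t−ȳ)(y_{t+3}−ȳ) = -19.2231
Denominator Σ(y_t−ȳ)² = 36.1818
r_3 = -19.2231 / 36.1818 = -0.531

-0.531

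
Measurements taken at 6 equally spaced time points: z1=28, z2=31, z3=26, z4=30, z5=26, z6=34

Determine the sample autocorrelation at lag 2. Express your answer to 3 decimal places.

0.395

Mean z̄ = (28 + 31 + 26 + 30 + 26 + 34)/6 = 29.1667
Deviations from mean: -1.1667, 1.8333, -3.1667, 0.8333, -3.1667, 4.8333
Σ(z_t−z̄)(z_{t+2}−z̄) = (3.6944) + (1.5278) + (10.0278) + (4.0278) = 19.2778
Denominator Σ(z_t−z̄)² = 48.8333
r_2 = 19.2778 / 48.8333 = 0.395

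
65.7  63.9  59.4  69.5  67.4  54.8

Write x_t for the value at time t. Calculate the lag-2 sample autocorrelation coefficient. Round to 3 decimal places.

Mean x̄ = (65.7 + 63.9 + 59.4 + 69.5 + 67.4 + 54.8)/6 = 63.4500
Numerator Σ_{t=1}^{4}(x_t−x̄)(x_{t+2}−x̄) = -74.7200
Denominator Σ(x_t−x̄)² = 148.6950
r_2 = -74.7200 / 148.6950 = -0.503

-0.503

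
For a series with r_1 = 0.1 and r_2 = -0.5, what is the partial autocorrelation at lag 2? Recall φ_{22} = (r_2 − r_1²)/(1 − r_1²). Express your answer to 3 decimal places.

-0.515

φ_{22} = (r_2 − r_1²) / (1 − r_1²)
r_1² = (0.1)² = 0.01
Numerator = -0.5 − 0.0100 = -0.5100; denominator = 1 − 0.0100 = 0.9900
φ_{22} = -0.5100 / 0.9900 = -0.515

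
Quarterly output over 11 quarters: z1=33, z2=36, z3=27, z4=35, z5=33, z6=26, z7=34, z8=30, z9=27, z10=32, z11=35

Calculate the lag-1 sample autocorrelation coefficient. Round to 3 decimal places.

-0.335

Mean z̄ = (33 + 36 + 27 + 35 + 33 + 26 + 34 + 30 + 27 + 32 + 35)/11 = 31.6364
Numerator Σ_{t=1}^{10}(z_t−z̄)(z_{t+1}−z̄) = -43.0413
Denominator Σ(z_t−z̄)² = 128.5455
r_1 = -43.0413 / 128.5455 = -0.335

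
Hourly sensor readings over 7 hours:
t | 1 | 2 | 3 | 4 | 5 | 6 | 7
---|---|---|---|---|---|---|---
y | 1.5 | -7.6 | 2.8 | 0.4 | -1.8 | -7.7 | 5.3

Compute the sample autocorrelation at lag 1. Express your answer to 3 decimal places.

Mean ȳ = (1.5 − 7.6 + 2.8 + 0.4 − 1.8 − 7.7 + 5.3)/7 = -1.0143
Deviations from mean: 2.5143, -6.5857, 3.8143, 1.4143, -0.7857, -6.6857, 6.3143
Σ(y_t−ȳ)(y_{t+1}−ȳ) = (-16.5584) + (-25.1198) + (5.3945) + (-1.1112) + (5.2531) + (-42.2155) = -74.3573
Denominator Σ(y_t−ȳ)² = 151.4286
r_1 = -74.3573 / 151.4286 = -0.491

-0.491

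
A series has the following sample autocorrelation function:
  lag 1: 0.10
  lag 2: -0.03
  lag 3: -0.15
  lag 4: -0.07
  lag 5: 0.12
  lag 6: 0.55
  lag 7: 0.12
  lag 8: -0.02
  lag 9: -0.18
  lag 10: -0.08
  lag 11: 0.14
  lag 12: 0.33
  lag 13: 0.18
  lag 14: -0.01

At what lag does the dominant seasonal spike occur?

6

The largest autocorrelation is r_6 = 0.55, with a weaker echo at lag 12 (0.33); the remaining lags stay at or below 0.18.
The dominant spike at lag 6 indicates a seasonal period of 6.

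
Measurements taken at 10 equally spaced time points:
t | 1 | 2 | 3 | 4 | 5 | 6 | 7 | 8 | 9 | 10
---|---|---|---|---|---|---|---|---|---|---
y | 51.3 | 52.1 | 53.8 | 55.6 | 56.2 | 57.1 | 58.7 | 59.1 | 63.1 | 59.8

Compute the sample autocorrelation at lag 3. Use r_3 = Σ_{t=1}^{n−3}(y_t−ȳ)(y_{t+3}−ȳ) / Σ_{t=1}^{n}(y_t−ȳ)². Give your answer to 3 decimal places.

Mean ȳ = (51.3 + 52.1 + 53.8 + 55.6 + 56.2 + 57.1 + 58.7 + 59.1 + 63.1 + 59.8)/10 = 56.6800
Σ(y_t−ȳ)(y_{t+3}−ȳ) = (5.8104) + (2.1984) + (-1.2096) + (-2.1816) + (-1.1616) + (2.6964) + (6.3024) = 12.4548
Denominator Σ(y_t−ȳ)² = 120.6760
r_3 = 12.4548 / 120.6760 = 0.103

0.103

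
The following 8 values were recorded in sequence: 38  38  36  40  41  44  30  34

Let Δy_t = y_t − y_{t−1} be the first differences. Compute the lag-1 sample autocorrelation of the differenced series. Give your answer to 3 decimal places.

First differences Δy: 0, -2, 4, 1, 3, -14, 4
Mean of differences = -0.5714
Numerator Σ(Δy_t−Δȳ)(Δy_{t+1}−Δȳ) = -103.8980
Denominator Σ(Δy_t−Δȳ)² = 239.7143
r_1(Δy) = -103.8980 / 239.7143 = -0.433

-0.433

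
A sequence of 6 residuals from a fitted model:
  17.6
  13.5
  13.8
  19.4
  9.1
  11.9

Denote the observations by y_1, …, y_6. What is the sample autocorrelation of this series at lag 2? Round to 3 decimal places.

Mean ȳ = (17.6 + 13.5 + 13.8 + 19.4 + 9.1 + 11.9)/6 = 14.2167
Deviations from mean: 3.3833, -0.7167, -0.4167, 5.1833, -5.1167, -2.3167
Σ(y_t−ȳ)(y_{t+2}−ȳ) = (-1.4097) + (-3.7147) + (2.1319) + (-12.0081) = -15.0006
Denominator Σ(y_t−ȳ)² = 70.5483
r_2 = -15.0006 / 70.5483 = -0.213

-0.213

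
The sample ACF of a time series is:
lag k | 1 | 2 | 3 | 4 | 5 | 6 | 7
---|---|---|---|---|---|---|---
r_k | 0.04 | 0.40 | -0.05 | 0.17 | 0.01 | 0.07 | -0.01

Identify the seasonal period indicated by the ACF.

2

The largest autocorrelation is r_2 = 0.40, with a weaker echo at lag 4 (0.17); the remaining lags stay at or below 0.07.
The dominant spike at lag 2 indicates a seasonal period of 2.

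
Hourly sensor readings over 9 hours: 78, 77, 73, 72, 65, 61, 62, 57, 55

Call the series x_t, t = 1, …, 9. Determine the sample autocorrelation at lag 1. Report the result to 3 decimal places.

0.680

Mean x̄ = (78 + 77 + 73 + 72 + 65 + 61 + 62 + 57 + 55)/9 = 66.6667
Numerator Σ_{t=1}^{8}(x_t−x̄)(x_{t+1}−x̄) = 401.2222
Denominator Σ(x_t−x̄)² = 590.0000
r_1 = 401.2222 / 590.0000 = 0.680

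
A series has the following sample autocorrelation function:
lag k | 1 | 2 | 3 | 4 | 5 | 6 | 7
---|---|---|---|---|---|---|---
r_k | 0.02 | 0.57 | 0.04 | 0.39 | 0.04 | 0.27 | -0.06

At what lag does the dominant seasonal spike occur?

The largest autocorrelation is r_2 = 0.57, with weaker echoes at lags 4 (0.39) and 6 (0.27); the remaining lags stay at or below 0.04.
The dominant spike at lag 2 indicates a seasonal period of 2.

2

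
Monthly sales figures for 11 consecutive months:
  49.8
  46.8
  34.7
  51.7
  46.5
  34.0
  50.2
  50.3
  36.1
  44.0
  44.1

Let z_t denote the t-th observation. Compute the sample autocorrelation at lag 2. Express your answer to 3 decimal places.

Mean z̄ = (49.8 + 46.8 + 34.7 + 51.7 + 46.5 + 34.0 + 50.2 + 50.3 + 36.1 + 44.0 + 44.1)/11 = 44.3818
Numerator Σ_{t=1}^{9}(z_t−z̄)(z_{t+2}−z̄) = -228.4734
Denominator Σ(z_t−z̄)² = 432.4564
r_2 = -228.4734 / 432.4564 = -0.528

-0.528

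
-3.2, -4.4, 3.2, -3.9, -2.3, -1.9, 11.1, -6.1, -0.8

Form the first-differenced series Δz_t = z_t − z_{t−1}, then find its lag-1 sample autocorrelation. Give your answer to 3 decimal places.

First differences Δz: -1.2, 7.6, -7.1, 1.6, 0.4, 13.0, -17.2, 5.3
Mean of differences = 0.3000
Numerator Σ(Δz_t−Δz̄)(Δz_{t+1}−Δz̄) = -382.9400
Denominator Σ(Δz_t−Δz̄)² = 604.5400
r_1(Δz) = -382.9400 / 604.5400 = -0.633

-0.633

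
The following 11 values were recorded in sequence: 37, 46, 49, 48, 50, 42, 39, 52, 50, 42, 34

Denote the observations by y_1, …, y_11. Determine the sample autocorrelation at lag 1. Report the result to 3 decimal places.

Mean ȳ = (37 + 46 + 49 + 48 + 50 + 42 + 39 + 52 + 50 + 42 + 34)/11 = 44.4545
Numerator Σ_{t=1}^{10}(y_t−ȳ)(y_{t+1}−ȳ) = 43.7934
Denominator Σ(y_t−ȳ)² = 360.7273
r_1 = 43.7934 / 360.7273 = 0.121

0.121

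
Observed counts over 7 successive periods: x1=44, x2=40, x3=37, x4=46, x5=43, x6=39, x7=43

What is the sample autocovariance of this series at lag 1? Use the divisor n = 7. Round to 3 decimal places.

Mean x̄ = (44 + 40 + 37 + 46 + 43 + 39 + 43)/7 = 41.7143
Deviations: 2.2857, -1.7143, -4.7143, 4.2857, 1.2857, -2.7143, 1.2857
Σ_{t=1}^{6}(x_t−x̄)(x_{t+1}−x̄) = -17.5102
γ_1 = -17.5102 / 7 = -2.501

-2.501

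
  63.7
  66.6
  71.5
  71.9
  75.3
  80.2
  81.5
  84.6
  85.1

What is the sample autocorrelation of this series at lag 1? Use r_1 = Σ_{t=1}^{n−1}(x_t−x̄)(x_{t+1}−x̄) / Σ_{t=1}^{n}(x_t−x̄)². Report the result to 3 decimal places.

0.676

Mean x̄ = (63.7 + 66.6 + 71.5 + 71.9 + 75.3 + 80.2 + 81.5 + 84.6 + 85.1)/9 = 75.6000
Numerator Σ_{t=1}^{8}(x_t−x̄)(x_{t+1}−x̄) = 324.6400
Denominator Σ(x_t−x̄)² = 480.4200
r_1 = 324.6400 / 480.4200 = 0.676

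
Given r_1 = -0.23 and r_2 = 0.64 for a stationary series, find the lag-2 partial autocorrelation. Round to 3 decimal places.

0.620

φ_{22} = (r_2 − r_1²) / (1 − r_1²)
r_1² = (-0.23)² = 0.0529
Numerator = 0.64 − 0.0529 = 0.5871; denominator = 1 − 0.0529 = 0.9471
φ_{22} = 0.5871 / 0.9471 = 0.620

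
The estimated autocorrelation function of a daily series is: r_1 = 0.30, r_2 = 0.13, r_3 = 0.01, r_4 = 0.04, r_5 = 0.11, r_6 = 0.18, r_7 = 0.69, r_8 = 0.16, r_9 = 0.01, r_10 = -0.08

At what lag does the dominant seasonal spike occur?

7

The largest autocorrelation is r_7 = 0.69; the remaining lags stay at or below 0.30. The elevated value at lag 1 (0.30), dropping to 0.13 at lag 2, reflects decaying short-term dependence rather than seasonality.
The dominant spike at lag 7 indicates a seasonal period of 7.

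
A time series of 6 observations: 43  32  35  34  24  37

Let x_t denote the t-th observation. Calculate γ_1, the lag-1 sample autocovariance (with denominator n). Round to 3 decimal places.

-8.032

Mean x̄ = (43 + 32 + 35 + 34 + 24 + 37)/6 = 34.1667
Σ_{t=1}^{5}(x_t−x̄)(x_{t+1}−x̄) = -48.1944
γ_1 = -48.1944 / 6 = -8.032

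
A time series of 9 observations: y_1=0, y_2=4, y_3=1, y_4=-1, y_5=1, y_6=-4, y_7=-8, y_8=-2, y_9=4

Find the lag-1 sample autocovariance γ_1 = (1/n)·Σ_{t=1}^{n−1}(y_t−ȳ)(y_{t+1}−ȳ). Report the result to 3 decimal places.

3.632

Mean ȳ = (0 + 4 + 1 − 1 + 1 − 4 − 8 − 2 + 4)/9 = -0.5556
Σ_{t=1}^{8}(y_t−ȳ)(y_{t+1}−ȳ) = 32.6914
γ_1 = 32.6914 / 9 = 3.632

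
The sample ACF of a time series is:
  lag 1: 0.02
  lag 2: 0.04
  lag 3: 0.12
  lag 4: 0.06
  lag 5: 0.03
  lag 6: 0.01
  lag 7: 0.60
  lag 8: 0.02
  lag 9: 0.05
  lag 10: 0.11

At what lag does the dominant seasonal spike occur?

The largest autocorrelation is r_7 = 0.60; the remaining lags stay at or below 0.12.
The dominant spike at lag 7 indicates a seasonal period of 7.

7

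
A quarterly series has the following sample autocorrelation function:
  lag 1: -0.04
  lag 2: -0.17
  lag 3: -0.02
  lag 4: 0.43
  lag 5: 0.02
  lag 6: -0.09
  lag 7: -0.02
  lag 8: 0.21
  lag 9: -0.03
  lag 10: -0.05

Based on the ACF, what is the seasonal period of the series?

The largest autocorrelation is r_4 = 0.43, with a weaker echo at lag 8 (0.21); the remaining lags stay at or below 0.02.
The dominant spike at lag 4 indicates a seasonal period of 4.

4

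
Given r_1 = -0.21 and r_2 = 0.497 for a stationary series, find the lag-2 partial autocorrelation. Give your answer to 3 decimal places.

0.474

φ_{22} = (r_2 − r_1²) / (1 − r_1²)
r_1² = (-0.21)² = 0.0441
Numerator = 0.497 − 0.0441 = 0.4529; denominator = 1 − 0.0441 = 0.9559
φ_{22} = 0.4529 / 0.9559 = 0.474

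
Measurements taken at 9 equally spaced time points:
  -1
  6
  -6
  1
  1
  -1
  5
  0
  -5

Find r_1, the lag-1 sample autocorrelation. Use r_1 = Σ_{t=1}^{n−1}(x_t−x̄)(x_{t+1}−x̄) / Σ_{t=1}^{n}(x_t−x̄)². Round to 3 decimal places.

Mean x̄ = (-1 + 6 − 6 + 1 + 1 − 1 + 5 + 0 − 5)/9 = 0.0000
Numerator Σ_{t=1}^{8}(x_t−x̄)(x_{t+1}−x̄) = -53.0000
Denominator Σ(x_t−x̄)² = 126.0000
r_1 = -53.0000 / 126.0000 = -0.421

-0.421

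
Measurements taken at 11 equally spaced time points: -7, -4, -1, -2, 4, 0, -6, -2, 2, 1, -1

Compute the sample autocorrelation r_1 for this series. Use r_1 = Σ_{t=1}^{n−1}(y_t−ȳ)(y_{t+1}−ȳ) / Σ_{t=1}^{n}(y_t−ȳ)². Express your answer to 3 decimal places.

0.195

Mean ȳ = (-7 − 4 − 1 − 2 + 4 + 0 − 6 − 2 + 2 + 1 − 1)/11 = -1.4545
Numerator Σ_{t=1}^{10}(y_t−ȳ)(y_{t+1}−ȳ) = 21.2479
Denominator Σ(y_t−ȳ)² = 108.7273
r_1 = 21.2479 / 108.7273 = 0.195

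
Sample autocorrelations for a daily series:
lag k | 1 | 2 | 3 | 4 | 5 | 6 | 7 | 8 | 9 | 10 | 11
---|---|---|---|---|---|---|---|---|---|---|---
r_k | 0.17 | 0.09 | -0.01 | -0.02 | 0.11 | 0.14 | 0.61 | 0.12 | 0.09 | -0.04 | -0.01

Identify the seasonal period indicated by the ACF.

7

The largest autocorrelation is r_7 = 0.61; the remaining lags stay at or below 0.17.
The dominant spike at lag 7 indicates a seasonal period of 7.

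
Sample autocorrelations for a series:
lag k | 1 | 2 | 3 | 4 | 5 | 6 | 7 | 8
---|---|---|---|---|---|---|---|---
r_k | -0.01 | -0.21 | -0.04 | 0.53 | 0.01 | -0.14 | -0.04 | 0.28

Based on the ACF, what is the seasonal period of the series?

4

The largest autocorrelation is r_4 = 0.53, with a weaker echo at lag 8 (0.28); the remaining lags stay at or below 0.01.
The dominant spike at lag 4 indicates a seasonal period of 4.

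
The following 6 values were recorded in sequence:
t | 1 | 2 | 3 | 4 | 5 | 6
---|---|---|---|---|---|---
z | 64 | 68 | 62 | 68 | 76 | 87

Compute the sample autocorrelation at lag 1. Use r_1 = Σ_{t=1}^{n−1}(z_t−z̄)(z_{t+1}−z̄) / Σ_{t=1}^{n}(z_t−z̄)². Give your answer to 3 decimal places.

0.323

Mean z̄ = (64 + 68 + 62 + 68 + 76 + 87)/6 = 70.8333
Deviations from mean: -6.8333, -2.8333, -8.8333, -2.8333, 5.1667, 16.1667
Σ(z_t−z̄)(z_{t+1}−z̄) = (19.3611) + (25.0278) + (25.0278) + (-14.6389) + (83.5278) = 138.3056
Denominator Σ(z_t−z̄)² = 428.8333
r_1 = 138.3056 / 428.8333 = 0.323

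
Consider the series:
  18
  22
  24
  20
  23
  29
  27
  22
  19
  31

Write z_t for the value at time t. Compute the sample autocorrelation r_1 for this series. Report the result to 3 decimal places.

-0.050

Mean z̄ = (18 + 22 + 24 + 20 + 23 + 29 + 27 + 22 + 19 + 31)/10 = 23.5000
Numerator Σ_{t=1}^{9}(z_t−z̄)(z_{t+1}−z̄) = -8.2500
Denominator Σ(z_t−z̄)² = 166.5000
r_1 = -8.2500 / 166.5000 = -0.050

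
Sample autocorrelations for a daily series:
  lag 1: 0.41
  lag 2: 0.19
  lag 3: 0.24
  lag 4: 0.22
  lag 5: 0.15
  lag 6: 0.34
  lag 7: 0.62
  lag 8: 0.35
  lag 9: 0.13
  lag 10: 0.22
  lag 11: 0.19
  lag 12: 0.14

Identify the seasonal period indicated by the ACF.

The largest autocorrelation is r_7 = 0.62; the remaining lags stay at or below 0.41. The elevated value at lag 1 (0.41), dropping to 0.19 at lag 2, reflects decaying short-term dependence rather than seasonality.
The dominant spike at lag 7 indicates a seasonal period of 7.

7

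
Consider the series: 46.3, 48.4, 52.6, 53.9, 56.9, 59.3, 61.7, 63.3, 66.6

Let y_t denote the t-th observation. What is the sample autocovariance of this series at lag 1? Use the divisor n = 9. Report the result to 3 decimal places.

26.999

Mean ȳ = (46.3 + 48.4 + 52.6 + 53.9 + 56.9 + 59.3 + 61.7 + 63.3 + 66.6)/9 = 56.5556
Σ_{t=1}^{8}(y_t−ȳ)(y_{t+1}−ȳ) = 242.9936
γ_1 = 242.9936 / 9 = 26.999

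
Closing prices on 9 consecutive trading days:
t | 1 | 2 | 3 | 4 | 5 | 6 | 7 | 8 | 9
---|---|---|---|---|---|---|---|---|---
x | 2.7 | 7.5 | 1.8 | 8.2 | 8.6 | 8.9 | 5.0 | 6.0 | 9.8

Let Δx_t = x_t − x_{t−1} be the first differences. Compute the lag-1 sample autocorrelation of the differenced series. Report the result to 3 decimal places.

First differences Δx: 4.8, -5.7, 6.4, 0.4, 0.3, -3.9, 1.0, 3.8
Mean of differences = 0.8875
Numerator Σ(Δx_t−Δx̄)(Δx_{t+1}−Δx̄) = -61.8864
Denominator Σ(Δx_t−Δx̄)² = 121.0888
r_1(Δx) = -61.8864 / 121.0888 = -0.511

-0.511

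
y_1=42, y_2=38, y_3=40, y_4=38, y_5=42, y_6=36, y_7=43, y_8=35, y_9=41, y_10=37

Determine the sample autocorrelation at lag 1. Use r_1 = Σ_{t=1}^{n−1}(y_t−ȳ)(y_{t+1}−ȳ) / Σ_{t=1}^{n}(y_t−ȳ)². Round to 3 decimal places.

-0.822

Mean ȳ = (42 + 38 + 40 + 38 + 42 + 36 + 43 + 35 + 41 + 37)/10 = 39.2000
Numerator Σ_{t=1}^{9}(y_t−ȳ)(y_{t+1}−ȳ) = -57.2400
Denominator Σ(y_t−ȳ)² = 69.6000
r_1 = -57.2400 / 69.6000 = -0.822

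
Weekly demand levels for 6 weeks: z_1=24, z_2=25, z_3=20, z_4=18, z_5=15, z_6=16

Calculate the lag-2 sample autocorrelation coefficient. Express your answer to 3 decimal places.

Mean z̄ = (24 + 25 + 20 + 18 + 15 + 16)/6 = 19.6667
Deviations from mean: 4.3333, 5.3333, 0.3333, -1.6667, -4.6667, -3.6667
Σ(z_t−z̄)(z_{t+2}−z̄) = (1.4444) + (-8.8889) + (-1.5556) + (6.1111) = -2.8889
Denominator Σ(z_t−z̄)² = 85.3333
r_2 = -2.8889 / 85.3333 = -0.034

-0.034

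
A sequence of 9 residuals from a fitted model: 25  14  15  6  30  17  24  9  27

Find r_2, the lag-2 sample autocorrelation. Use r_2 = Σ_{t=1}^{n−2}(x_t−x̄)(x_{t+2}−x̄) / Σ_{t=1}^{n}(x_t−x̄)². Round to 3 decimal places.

Mean x̄ = (25 + 14 + 15 + 6 + 30 + 17 + 24 + 9 + 27)/9 = 18.5556
Σ(x_t−x̄)(x_{t+2}−x̄) = (-22.9136) + (57.1975) + (-40.6914) + (19.5309) + (62.3086) + (14.8642) + (45.9753) = 136.2716
Denominator Σ(x_t−x̄)² = 558.2222
r_2 = 136.2716 / 558.2222 = 0.244

0.244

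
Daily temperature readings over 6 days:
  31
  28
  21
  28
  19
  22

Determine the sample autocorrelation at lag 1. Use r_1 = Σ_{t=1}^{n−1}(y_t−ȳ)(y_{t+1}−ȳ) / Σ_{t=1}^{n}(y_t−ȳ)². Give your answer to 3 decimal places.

Mean ȳ = (31 + 28 + 21 + 28 + 19 + 22)/6 = 24.8333
Deviations from mean: 6.1667, 3.1667, -3.8333, 3.1667, -5.8333, -2.8333
Numerator Σ_{t=1}^{5}(y_t−ȳ)(y_{t+1}−ȳ) = -6.6944
Denominator Σ(y_t−ȳ)² = 114.8333
r_1 = -6.6944 / 114.8333 = -0.058

-0.058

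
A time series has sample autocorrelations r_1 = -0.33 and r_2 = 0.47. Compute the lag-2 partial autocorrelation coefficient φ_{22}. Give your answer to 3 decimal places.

φ_{22} = (r_2 − r_1²) / (1 − r_1²)
r_1² = (-0.33)² = 0.1089
Numerator = 0.47 − 0.1089 = 0.3611; denominator = 1 − 0.1089 = 0.8911
φ_{22} = 0.3611 / 0.8911 = 0.405

0.405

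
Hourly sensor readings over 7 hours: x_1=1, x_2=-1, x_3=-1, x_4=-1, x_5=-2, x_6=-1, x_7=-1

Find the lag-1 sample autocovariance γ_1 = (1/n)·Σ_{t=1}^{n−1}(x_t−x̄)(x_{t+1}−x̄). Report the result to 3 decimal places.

Mean x̄ = (1 − 1 − 1 − 1 − 2 − 1 − 1)/7 = -0.8571
Σ_{t=1}^{6}(x_t−x̄)(x_{t+1}−x̄) = 0.1224
γ_1 = 0.1224 / 7 = 0.017

0.017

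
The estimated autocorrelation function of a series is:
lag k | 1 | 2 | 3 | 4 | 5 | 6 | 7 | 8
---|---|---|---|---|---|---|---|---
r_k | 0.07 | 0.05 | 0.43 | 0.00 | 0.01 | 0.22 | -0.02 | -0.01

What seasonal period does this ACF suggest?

3

The largest autocorrelation is r_3 = 0.43, with a weaker echo at lag 6 (0.22); the remaining lags stay at or below 0.07.
The dominant spike at lag 3 indicates a seasonal period of 3.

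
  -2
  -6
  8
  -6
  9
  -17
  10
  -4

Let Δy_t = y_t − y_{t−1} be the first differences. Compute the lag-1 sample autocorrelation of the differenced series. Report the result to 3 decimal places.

-0.863

First differences Δy: -4, 14, -14, 15, -26, 27, -14
Mean of differences = -0.2857
Numerator Σ(Δy_t−Δȳ)(Δy_{t+1}−Δȳ) = -1927.5102
Denominator Σ(Δy_t−Δȳ)² = 2233.4286
r_1(Δy) = -1927.5102 / 2233.4286 = -0.863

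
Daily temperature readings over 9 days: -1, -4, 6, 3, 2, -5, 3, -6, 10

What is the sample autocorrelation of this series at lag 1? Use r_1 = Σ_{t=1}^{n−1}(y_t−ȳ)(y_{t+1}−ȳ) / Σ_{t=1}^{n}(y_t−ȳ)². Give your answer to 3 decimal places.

Mean ȳ = (-1 − 4 + 6 + 3 + 2 − 5 + 3 − 6 + 10)/9 = 0.8889
Numerator Σ_{t=1}^{8}(y_t−ȳ)(y_{t+1}−ȳ) = -98.9012
Denominator Σ(y_t−ȳ)² = 228.8889
r_1 = -98.9012 / 228.8889 = -0.432

-0.432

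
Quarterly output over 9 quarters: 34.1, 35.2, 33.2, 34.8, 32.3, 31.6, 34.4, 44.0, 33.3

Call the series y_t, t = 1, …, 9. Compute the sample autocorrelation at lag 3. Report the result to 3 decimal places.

-0.134

Mean ȳ = (34.1 + 35.2 + 33.2 + 34.8 + 32.3 + 31.6 + 34.4 + 44.0 + 33.3)/9 = 34.7667
Numerator Σ_{t=1}^{6}(y_t−ȳ)(y_{t+3}−ȳ) = -14.2733
Denominator Σ(y_t−ȳ)² = 106.7400
r_3 = -14.2733 / 106.7400 = -0.134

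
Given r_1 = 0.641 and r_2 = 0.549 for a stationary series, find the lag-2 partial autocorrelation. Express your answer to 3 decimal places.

0.234

φ_{22} = (r_2 − r_1²) / (1 − r_1²)
r_1² = (0.641)² = 0.410881
Numerator = 0.549 − 0.4109 = 0.1381; denominator = 1 − 0.4109 = 0.5891
φ_{22} = 0.1381 / 0.5891 = 0.234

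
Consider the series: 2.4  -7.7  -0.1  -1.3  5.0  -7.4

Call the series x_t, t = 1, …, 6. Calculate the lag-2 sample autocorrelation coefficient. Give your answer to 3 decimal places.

Mean x̄ = (2.4 − 7.7 − 0.1 − 1.3 + 5.0 − 7.4)/6 = -1.5167
Deviations from mean: 3.9167, -6.1833, 1.4167, 0.2167, 6.5167, -5.8833
Σ(x_t−x̄)(x_{t+2}−x̄) = (5.5486) + (-1.3397) + (9.2319) + (-1.2747) = 12.1661
Denominator Σ(x_t−x̄)² = 132.7083
r_2 = 12.1661 / 132.7083 = 0.092

0.092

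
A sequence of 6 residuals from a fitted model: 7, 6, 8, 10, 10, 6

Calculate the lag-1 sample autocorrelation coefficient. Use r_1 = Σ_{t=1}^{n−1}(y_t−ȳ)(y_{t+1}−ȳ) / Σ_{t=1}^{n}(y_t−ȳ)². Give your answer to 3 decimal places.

0.137

Mean ȳ = (7 + 6 + 8 + 10 + 10 + 6)/6 = 7.8333
Σ(y_t−ȳ)(y_{t+1}−ȳ) = (1.5278) + (-0.3056) + (0.3611) + (4.6944) + (-3.9722) = 2.3056
Denominator Σ(y_t−ȳ)² = 16.8333
r_1 = 2.3056 / 16.8333 = 0.137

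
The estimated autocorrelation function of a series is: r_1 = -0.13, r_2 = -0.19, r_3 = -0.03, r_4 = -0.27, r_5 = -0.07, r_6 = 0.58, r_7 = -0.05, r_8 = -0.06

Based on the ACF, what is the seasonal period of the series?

6

The largest autocorrelation is r_6 = 0.58; the remaining lags stay at or below -0.03.
The dominant spike at lag 6 indicates a seasonal period of 6.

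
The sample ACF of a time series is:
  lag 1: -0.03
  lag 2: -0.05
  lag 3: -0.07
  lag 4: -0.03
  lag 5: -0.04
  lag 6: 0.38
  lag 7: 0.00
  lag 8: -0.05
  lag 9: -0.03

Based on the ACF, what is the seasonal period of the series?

The largest autocorrelation is r_6 = 0.38; the remaining lags stay at or below 0.00.
The dominant spike at lag 6 indicates a seasonal period of 6.

6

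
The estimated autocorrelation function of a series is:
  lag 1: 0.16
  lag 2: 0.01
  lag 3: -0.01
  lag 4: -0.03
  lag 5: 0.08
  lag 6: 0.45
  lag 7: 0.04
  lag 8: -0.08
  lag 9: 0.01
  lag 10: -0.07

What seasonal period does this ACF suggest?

6

The largest autocorrelation is r_6 = 0.45; the remaining lags stay at or below 0.16.
The dominant spike at lag 6 indicates a seasonal period of 6.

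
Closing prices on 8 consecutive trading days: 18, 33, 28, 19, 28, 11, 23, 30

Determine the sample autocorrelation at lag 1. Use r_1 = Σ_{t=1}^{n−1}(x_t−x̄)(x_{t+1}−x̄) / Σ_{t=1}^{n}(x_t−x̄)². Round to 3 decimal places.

Mean x̄ = (18 + 33 + 28 + 19 + 28 + 11 + 23 + 30)/8 = 23.7500
Deviations from mean: -5.7500, 9.2500, 4.2500, -4.7500, 4.2500, -12.7500, -0.7500, 6.2500
Σ(x_t−x̄)(x_{t+1}−x̄) = (-53.1875) + (39.3125) + (-20.1875) + (-20.1875) + (-54.1875) + (9.5625) + (-4.6875) = -103.5625
Denominator Σ(x_t−x̄)² = 379.5000
r_1 = -103.5625 / 379.5000 = -0.273

-0.273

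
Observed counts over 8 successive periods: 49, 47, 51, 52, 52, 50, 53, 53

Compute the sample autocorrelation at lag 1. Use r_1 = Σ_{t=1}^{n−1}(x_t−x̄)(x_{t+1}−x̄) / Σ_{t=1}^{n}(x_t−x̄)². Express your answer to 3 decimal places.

Mean x̄ = (49 + 47 + 51 + 52 + 52 + 50 + 53 + 53)/8 = 50.8750
Σ(x_t−x̄)(x_{t+1}−x̄) = (7.2656) + (-0.4844) + (0.1406) + (1.2656) + (-0.9844) + (-1.8594) + (4.5156) = 9.8594
Denominator Σ(x_t−x̄)² = 30.8750
r_1 = 9.8594 / 30.8750 = 0.319

0.319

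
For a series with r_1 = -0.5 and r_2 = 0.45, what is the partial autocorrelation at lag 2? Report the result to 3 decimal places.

0.267

φ_{22} = (r_2 − r_1²) / (1 − r_1²)
r_1² = (-0.5)² = 0.25
Numerator = 0.45 − 0.2500 = 0.2000; denominator = 1 − 0.2500 = 0.7500
φ_{22} = 0.2000 / 0.7500 = 0.267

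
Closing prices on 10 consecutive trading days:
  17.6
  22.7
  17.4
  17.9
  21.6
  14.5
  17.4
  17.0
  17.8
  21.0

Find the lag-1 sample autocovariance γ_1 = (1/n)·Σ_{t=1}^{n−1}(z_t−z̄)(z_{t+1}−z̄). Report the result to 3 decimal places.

-1.667

Mean z̄ = (17.6 + 22.7 + 17.4 + 17.9 + 21.6 + 14.5 + 17.4 + 17.0 + 17.8 + 21.0)/10 = 18.4900
Σ_{t=1}^{9}(z_t−z̄)(z_{t+1}−z̄) = -16.6671
γ_1 = -16.6671 / 10 = -1.667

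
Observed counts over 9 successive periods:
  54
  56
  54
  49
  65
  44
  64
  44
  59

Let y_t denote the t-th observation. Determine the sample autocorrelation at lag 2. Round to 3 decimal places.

Mean ȳ = (54 + 56 + 54 + 49 + 65 + 44 + 64 + 44 + 59)/9 = 54.3333
Numerator Σ_{t=1}^{7}(y_t−ȳ)(y_{t+2}−ȳ) = 297.7778
Denominator Σ(y_t−ȳ)² = 474.0000
r_2 = 297.7778 / 474.0000 = 0.628

0.628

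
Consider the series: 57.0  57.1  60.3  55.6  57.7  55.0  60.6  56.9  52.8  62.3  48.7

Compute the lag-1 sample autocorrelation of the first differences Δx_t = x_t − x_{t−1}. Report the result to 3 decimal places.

First differences Δx: 0.1, 3.2, -4.7, 2.1, -2.7, 5.6, -3.7, -4.1, 9.5, -13.6
Mean of differences = -0.8300
Numerator Σ(Δx_t−Δx̄)(Δx_{t+1}−Δx̄) = -215.4529
Denominator Σ(Δx_t−Δx̄)² = 374.2210
r_1(Δx) = -215.4529 / 374.2210 = -0.576

-0.576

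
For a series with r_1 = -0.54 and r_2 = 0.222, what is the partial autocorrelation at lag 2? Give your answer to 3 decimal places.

-0.098

φ_{22} = (r_2 − r_1²) / (1 − r_1²)
r_1² = (-0.54)² = 0.2916
Numerator = 0.222 − 0.2916 = -0.0696; denominator = 1 − 0.2916 = 0.7084
φ_{22} = -0.0696 / 0.7084 = -0.098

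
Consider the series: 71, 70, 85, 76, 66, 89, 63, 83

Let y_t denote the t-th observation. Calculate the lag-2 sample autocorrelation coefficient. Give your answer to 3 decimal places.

Mean ȳ = (71 + 70 + 85 + 76 + 66 + 89 + 63 + 83)/8 = 75.3750
Deviations from mean: -4.3750, -5.3750, 9.6250, 0.6250, -9.3750, 13.6250, -12.3750, 7.6250
Numerator Σ_{t=1}^{6}(y_t−ȳ)(y_{t+2}−ȳ) = 92.7188
Denominator Σ(y_t−ȳ)² = 625.8750
r_2 = 92.7188 / 625.8750 = 0.148

0.148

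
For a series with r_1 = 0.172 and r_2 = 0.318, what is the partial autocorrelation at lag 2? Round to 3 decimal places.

0.297

φ_{22} = (r_2 − r_1²) / (1 − r_1²)
r_1² = (0.172)² = 0.029584
Numerator = 0.318 − 0.0296 = 0.2884; denominator = 1 − 0.0296 = 0.9704
φ_{22} = 0.2884 / 0.9704 = 0.297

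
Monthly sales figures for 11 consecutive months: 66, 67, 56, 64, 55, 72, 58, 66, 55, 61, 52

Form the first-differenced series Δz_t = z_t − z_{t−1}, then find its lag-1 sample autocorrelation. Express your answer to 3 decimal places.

First differences Δz: 1, -11, 8, -9, 17, -14, 8, -11, 6, -9
Mean of differences = -1.4000
Numerator Σ(Δz_t−Δz̄)(Δz_{t+1}−Δz̄) = -892.3600
Denominator Σ(Δz_t−Δz̄)² = 1034.4000
r_1(Δz) = -892.3600 / 1034.4000 = -0.863

-0.863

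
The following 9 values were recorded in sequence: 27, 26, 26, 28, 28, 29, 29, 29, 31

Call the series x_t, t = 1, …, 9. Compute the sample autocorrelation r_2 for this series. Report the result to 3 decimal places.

0.286

Mean x̄ = (27 + 26 + 26 + 28 + 28 + 29 + 29 + 29 + 31)/9 = 28.1111
Numerator Σ_{t=1}^{7}(x_t−x̄)(x_{t+2}−x̄) = 5.9753
Denominator Σ(x_t−x̄)² = 20.8889
r_2 = 5.9753 / 20.8889 = 0.286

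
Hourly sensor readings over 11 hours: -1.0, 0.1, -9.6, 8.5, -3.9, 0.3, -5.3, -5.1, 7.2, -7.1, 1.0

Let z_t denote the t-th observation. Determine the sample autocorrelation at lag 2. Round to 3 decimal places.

0.190

Mean z̄ = (-1.0 + 0.1 − 9.6 + 8.5 − 3.9 + 0.3 − 5.3 − 5.1 + 7.2 − 7.1 + 1.0)/11 = -1.3545
Numerator Σ_{t=1}^{9}(z_t−z̄)(z_{t+2}−z̄) = 60.4595
Denominator Σ(z_t−z̄)² = 317.8873
r_2 = 60.4595 / 317.8873 = 0.190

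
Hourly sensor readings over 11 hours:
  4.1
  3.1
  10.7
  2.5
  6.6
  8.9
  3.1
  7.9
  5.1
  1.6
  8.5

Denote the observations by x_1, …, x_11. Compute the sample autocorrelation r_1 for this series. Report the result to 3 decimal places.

-0.535

Mean x̄ = (4.1 + 3.1 + 10.7 + 2.5 + 6.6 + 8.9 + 3.1 + 7.9 + 5.1 + 1.6 + 8.5)/11 = 5.6455
Numerator Σ_{t=1}^{10}(x_t−x̄)(x_{t+1}−x̄) = -49.3212
Denominator Σ(x_t−x̄)² = 92.1873
r_1 = -49.3212 / 92.1873 = -0.535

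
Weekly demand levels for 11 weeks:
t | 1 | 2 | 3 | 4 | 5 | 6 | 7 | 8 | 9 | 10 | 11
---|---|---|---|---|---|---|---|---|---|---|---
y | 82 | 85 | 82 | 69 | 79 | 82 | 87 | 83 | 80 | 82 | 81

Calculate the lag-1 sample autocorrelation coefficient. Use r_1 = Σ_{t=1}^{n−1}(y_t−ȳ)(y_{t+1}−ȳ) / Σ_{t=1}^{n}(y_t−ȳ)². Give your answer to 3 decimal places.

Mean ȳ = (82 + 85 + 82 + 69 + 79 + 82 + 87 + 83 + 80 + 82 + 81)/11 = 81.0909
Numerator Σ_{t=1}^{10}(y_t−ȳ)(y_{t+1}−ȳ) = 32.9917
Denominator Σ(y_t−ȳ)² = 208.9091
r_1 = 32.9917 / 208.9091 = 0.158

0.158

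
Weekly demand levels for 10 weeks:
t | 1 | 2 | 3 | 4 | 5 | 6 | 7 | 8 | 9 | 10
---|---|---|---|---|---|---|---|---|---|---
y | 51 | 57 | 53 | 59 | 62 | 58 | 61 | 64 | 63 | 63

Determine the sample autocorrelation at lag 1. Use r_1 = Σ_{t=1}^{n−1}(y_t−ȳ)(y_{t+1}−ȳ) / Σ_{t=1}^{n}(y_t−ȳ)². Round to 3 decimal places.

Mean ȳ = (51 + 57 + 53 + 59 + 62 + 58 + 61 + 64 + 63 + 63)/10 = 59.1000
Numerator Σ_{t=1}^{9}(y_t−ȳ)(y_{t+1}−ȳ) = 68.4900
Denominator Σ(y_t−ȳ)² = 174.9000
r_1 = 68.4900 / 174.9000 = 0.392

0.392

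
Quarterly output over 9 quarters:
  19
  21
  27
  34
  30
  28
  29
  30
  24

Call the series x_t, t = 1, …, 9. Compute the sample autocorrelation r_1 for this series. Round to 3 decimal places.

Mean x̄ = (19 + 21 + 27 + 34 + 30 + 28 + 29 + 30 + 24)/9 = 26.8889
Numerator Σ_{t=1}^{8}(x_t−x̄)(x_{t+1}−x̄) = 72.0988
Denominator Σ(x_t−x̄)² = 180.8889
r_1 = 72.0988 / 180.8889 = 0.399

0.399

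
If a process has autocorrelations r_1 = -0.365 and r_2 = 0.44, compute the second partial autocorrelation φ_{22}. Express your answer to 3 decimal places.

0.354

φ_{22} = (r_2 − r_1²) / (1 − r_1²)
r_1² = (-0.365)² = 0.133225
Numerator = 0.44 − 0.1332 = 0.3068; denominator = 1 − 0.1332 = 0.8668
φ_{22} = 0.3068 / 0.8668 = 0.354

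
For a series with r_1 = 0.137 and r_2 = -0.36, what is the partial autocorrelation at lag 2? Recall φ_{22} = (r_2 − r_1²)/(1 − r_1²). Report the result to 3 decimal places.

-0.386

φ_{22} = (r_2 − r_1²) / (1 − r_1²)
r_1² = (0.137)² = 0.018769
Numerator = -0.36 − 0.0188 = -0.3788; denominator = 1 − 0.0188 = 0.9812
φ_{22} = -0.3788 / 0.9812 = -0.386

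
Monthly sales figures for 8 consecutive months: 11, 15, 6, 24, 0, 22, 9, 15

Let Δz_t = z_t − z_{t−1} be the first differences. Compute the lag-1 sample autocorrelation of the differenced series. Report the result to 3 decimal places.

-0.902

First differences Δz: 4, -9, 18, -24, 22, -13, 6
Mean of differences = 0.5714
Numerator Σ(Δz_t−Δz̄)(Δz_{t+1}−Δz̄) = -1518.8980
Denominator Σ(Δz_t−Δz̄)² = 1683.7143
r_1(Δz) = -1518.8980 / 1683.7143 = -0.902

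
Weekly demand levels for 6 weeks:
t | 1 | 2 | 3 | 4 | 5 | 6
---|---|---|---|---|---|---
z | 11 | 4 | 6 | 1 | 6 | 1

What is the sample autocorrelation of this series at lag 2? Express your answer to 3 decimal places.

0.373

Mean z̄ = (11 + 4 + 6 + 1 + 6 + 1)/6 = 4.8333
Σ(z_t−z̄)(z_{t+2}−z̄) = (7.1944) + (3.1944) + (1.3611) + (14.6944) = 26.4444
Denominator Σ(z_t−z̄)² = 70.8333
r_2 = 26.4444 / 70.8333 = 0.373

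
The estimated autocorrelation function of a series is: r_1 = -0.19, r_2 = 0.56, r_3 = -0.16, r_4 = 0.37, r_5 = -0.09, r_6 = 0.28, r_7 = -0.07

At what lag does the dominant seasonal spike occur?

2

The largest autocorrelation is r_2 = 0.56, with weaker echoes at lags 4 (0.37) and 6 (0.28); the remaining lags stay at or below -0.07.
The dominant spike at lag 2 indicates a seasonal period of 2.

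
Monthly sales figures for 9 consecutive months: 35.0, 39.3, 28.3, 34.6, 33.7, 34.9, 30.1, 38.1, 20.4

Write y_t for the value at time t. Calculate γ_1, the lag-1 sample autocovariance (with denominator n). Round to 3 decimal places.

-11.601

Mean ȳ = (35.0 + 39.3 + 28.3 + 34.6 + 33.7 + 34.9 + 30.1 + 38.1 + 20.4)/9 = 32.7111
Σ_{t=1}^{8}(y_t−ȳ)(y_{t+1}−ȳ) = -104.4123
γ_1 = -104.4123 / 9 = -11.601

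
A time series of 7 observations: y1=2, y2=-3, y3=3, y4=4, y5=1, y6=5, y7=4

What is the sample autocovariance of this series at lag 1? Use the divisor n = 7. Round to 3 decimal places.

-0.297

Mean ȳ = (2 − 3 + 3 + 4 + 1 + 5 + 4)/7 = 2.2857
Σ_{t=1}^{6}(y_t−ȳ)(y_{t+1}−ȳ) = -2.0816
γ_1 = -2.0816 / 7 = -0.297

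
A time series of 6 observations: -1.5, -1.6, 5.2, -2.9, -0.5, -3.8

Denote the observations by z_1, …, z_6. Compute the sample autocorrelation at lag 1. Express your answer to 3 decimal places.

Mean z̄ = (-1.5 − 1.6 + 5.2 − 2.9 − 0.5 − 3.8)/6 = -0.8500
Deviations from mean: -0.6500, -0.7500, 6.0500, -2.0500, 0.3500, -2.9500
Numerator Σ_{t=1}^{5}(z_t−z̄)(z_{t+1}−z̄) = -18.2025
Denominator Σ(z_t−z̄)² = 50.6150
r_1 = -18.2025 / 50.6150 = -0.360

-0.360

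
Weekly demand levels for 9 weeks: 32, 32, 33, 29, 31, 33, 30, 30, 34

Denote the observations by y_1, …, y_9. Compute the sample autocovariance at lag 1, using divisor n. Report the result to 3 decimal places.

Mean ȳ = (32 + 32 + 33 + 29 + 31 + 33 + 30 + 30 + 34)/9 = 31.5556
Σ_{t=1}^{8}(y_t−ȳ)(y_{t+1}−ȳ) = -5.8642
γ_1 = -5.8642 / 9 = -0.652

-0.652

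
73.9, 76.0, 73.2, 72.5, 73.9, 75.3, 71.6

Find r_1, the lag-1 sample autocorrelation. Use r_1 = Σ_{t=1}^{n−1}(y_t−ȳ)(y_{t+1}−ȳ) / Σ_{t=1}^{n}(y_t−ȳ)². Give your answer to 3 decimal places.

Mean ȳ = (73.9 + 76.0 + 73.2 + 72.5 + 73.9 + 75.3 + 71.6)/7 = 73.7714
Deviations from mean: 0.1286, 2.2286, -0.5714, -1.2714, 0.1286, 1.5286, -2.1714
Σ(y_t−ȳ)(y_{t+1}−ȳ) = (0.2865) + (-1.2735) + (0.7265) + (-0.1635) + (0.1965) + (-3.3192) = -3.5465
Denominator Σ(y_t−ȳ)² = 13.9943
r_1 = -3.5465 / 13.9943 = -0.253

-0.253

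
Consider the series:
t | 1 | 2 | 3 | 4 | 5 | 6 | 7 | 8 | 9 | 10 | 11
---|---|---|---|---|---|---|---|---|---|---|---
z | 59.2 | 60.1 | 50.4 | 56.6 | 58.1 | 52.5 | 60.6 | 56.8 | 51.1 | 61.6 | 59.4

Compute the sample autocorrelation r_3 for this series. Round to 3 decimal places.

Mean z̄ = (59.2 + 60.1 + 50.4 + 56.6 + 58.1 + 52.5 + 60.6 + 56.8 + 51.1 + 61.6 + 59.4)/11 = 56.9455
Numerator Σ_{t=1}^{8}(z_t−z̄)(z_{t+3}−z̄) = 73.1693
Denominator Σ(z_t−z̄)² = 154.3273
r_3 = 73.1693 / 154.3273 = 0.474

0.474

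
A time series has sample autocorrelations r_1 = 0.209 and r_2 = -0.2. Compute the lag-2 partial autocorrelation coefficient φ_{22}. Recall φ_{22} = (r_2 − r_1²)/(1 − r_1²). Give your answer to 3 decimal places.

-0.255

φ_{22} = (r_2 − r_1²) / (1 − r_1²)
r_1² = (0.209)² = 0.043681
Numerator = -0.2 − 0.0437 = -0.2437; denominator = 1 − 0.0437 = 0.9563
φ_{22} = -0.2437 / 0.9563 = -0.255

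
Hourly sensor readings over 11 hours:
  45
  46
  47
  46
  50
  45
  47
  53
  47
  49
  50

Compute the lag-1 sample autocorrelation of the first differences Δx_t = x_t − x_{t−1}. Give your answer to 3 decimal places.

First differences Δx: 1, 1, -1, 4, -5, 2, 6, -6, 2, 1
Mean of differences = 0.5000
Numerator Σ(Δx_t−Δx̄)(Δx_{t+1}−Δx̄) = -69.7500
Denominator Σ(Δx_t−Δx̄)² = 122.5000
r_1(Δx) = -69.7500 / 122.5000 = -0.569

-0.569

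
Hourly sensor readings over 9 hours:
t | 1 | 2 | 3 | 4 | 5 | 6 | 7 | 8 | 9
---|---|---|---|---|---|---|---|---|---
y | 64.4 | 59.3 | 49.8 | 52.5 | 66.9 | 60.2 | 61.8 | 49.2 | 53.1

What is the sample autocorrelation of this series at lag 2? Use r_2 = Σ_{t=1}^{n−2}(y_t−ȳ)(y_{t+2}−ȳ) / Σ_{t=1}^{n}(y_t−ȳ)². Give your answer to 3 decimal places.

Mean ȳ = (64.4 + 59.3 + 49.8 + 52.5 + 66.9 + 60.2 + 61.8 + 49.2 + 53.1)/9 = 57.4667
Numerator Σ_{t=1}^{7}(y_t−ȳ)(y_{t+2}−ȳ) = -148.7989
Denominator Σ(y_t−ȳ)² = 337.5200
r_2 = -148.7989 / 337.5200 = -0.441

-0.441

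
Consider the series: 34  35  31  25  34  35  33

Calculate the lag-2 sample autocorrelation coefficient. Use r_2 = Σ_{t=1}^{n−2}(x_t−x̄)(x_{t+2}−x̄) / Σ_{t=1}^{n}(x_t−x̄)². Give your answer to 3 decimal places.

-0.552

Mean x̄ = (34 + 35 + 31 + 25 + 34 + 35 + 33)/7 = 32.4286
Deviations from mean: 1.5714, 2.5714, -1.4286, -7.4286, 1.5714, 2.5714, 0.5714
Σ(x_t−x̄)(x_{t+2}−x̄) = (-2.2449) + (-19.1020) + (-2.2449) + (-19.1020) + (0.8980) = -41.7959
Denominator Σ(x_t−x̄)² = 75.7143
r_2 = -41.7959 / 75.7143 = -0.552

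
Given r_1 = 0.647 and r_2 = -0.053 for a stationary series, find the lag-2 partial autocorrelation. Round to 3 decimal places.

φ_{22} = (r_2 − r_1²) / (1 − r_1²)
r_1² = (0.647)² = 0.418609
Numerator = -0.053 − 0.4186 = -0.4716; denominator = 1 − 0.4186 = 0.5814
φ_{22} = -0.4716 / 0.5814 = -0.811

-0.811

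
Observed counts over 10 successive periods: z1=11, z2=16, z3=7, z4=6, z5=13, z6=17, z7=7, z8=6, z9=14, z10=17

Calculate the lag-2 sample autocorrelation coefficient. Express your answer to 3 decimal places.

Mean z̄ = (11 + 16 + 7 + 6 + 13 + 17 + 7 + 6 + 14 + 17)/10 = 11.4000
Numerator Σ_{t=1}^{8}(z_t−z̄)(z_{t+2}−z̄) = -139.3200
Denominator Σ(z_t−z̄)² = 190.4000
r_2 = -139.3200 / 190.4000 = -0.732

-0.732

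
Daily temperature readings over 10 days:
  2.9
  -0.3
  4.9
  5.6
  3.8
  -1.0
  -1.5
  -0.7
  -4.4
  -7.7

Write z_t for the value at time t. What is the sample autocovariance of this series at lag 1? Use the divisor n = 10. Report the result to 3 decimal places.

8.104

Mean z̄ = (2.9 − 0.3 + 4.9 + 5.6 + 3.8 − 1.0 − 1.5 − 0.7 − 4.4 − 7.7)/10 = 0.1600
Σ_{t=1}^{9}(z_t−z̄)(z_{t+1}−z̄) = 81.0404
γ_1 = 81.0404 / 10 = 8.104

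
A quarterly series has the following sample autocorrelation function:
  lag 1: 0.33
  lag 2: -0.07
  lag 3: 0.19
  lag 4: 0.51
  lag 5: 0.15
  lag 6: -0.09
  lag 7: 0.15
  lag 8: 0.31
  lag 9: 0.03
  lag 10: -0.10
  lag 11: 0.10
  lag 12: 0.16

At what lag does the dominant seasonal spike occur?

4

The largest autocorrelation is r_4 = 0.51; the remaining lags stay at or below 0.33.
The dominant spike at lag 4 indicates a seasonal period of 4.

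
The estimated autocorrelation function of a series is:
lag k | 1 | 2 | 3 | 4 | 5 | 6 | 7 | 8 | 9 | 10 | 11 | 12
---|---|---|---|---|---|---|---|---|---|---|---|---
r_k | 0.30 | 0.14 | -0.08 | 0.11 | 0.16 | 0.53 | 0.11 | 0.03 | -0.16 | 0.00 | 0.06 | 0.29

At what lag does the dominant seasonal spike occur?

6

The largest autocorrelation is r_6 = 0.53; the remaining lags stay at or below 0.30. The elevated value at lag 1 (0.30), dropping to 0.14 at lag 2, reflects decaying short-term dependence rather than seasonality.
The dominant spike at lag 6 indicates a seasonal period of 6.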